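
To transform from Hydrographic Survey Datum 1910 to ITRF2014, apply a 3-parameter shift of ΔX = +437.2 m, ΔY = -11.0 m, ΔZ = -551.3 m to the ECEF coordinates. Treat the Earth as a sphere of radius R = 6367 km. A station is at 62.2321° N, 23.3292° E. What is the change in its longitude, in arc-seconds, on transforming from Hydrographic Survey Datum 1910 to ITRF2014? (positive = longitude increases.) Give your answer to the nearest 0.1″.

sin φ = 0.884842, cos φ = 0.465891, sin λ = 0.396014, cos λ = 0.918245.
East component: ΔE = −sin λ·ΔX + cos λ·ΔY = −(0.396014)(437.2) + (0.918245)(-11.0) = -183.24 m.
1° of latitude spans πR/180 = 111125 m; at latitude φ, 1° of longitude spans that × cos φ = 51772.2 m, so Δλ = -183.24 / 51772.2 × 3600 = -12.742″.

Δλ = -12.7″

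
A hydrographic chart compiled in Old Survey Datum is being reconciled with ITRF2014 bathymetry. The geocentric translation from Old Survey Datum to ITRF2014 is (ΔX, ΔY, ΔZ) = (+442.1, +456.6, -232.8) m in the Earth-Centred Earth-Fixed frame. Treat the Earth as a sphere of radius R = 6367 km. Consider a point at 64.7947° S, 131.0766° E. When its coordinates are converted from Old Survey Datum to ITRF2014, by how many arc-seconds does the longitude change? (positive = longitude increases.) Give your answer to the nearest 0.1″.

sin φ = -0.904788, cos φ = 0.425863, sin λ = 0.753832, cos λ = -0.657067.
East component: ΔE = −sin λ·ΔX + cos λ·ΔY = −(0.753832)(442.1) + (-0.657067)(456.6) = -633.29 m.
1° of latitude spans πR/180 = 111125 m; at latitude φ, 1° of longitude spans that × cos φ = 47324.1 m, so Δλ = -633.29 / 47324.1 × 3600 = -48.175″.

Δλ = -48.2″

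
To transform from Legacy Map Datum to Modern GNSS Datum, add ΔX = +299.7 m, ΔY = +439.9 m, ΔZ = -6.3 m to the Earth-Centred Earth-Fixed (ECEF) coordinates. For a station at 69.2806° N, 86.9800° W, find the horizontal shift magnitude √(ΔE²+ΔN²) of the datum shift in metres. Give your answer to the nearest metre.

At φ = 69.2806°, λ = -86.9800°: sin φ = 0.935324, cos φ = 0.353792, sin λ = -0.998611, cos λ = 0.052685.
ΔE = −sin λ·ΔX + cos λ·ΔY = −(-0.998611)·(299.7) + (0.052685)·(439.9) = 322.46 m.
ΔN = −sin φ cos λ·ΔX − sin φ sin λ·ΔY + cos φ·ΔZ = −(0.935324)(0.052685)(299.7) − (0.935324)(-0.998611)(439.9) + (0.353792)(-6.3) = 393.88 m.
Horizontal magnitude = √(ΔE² + ΔN²) = √(322.46² + 393.88²) = 509.04 m.

509 m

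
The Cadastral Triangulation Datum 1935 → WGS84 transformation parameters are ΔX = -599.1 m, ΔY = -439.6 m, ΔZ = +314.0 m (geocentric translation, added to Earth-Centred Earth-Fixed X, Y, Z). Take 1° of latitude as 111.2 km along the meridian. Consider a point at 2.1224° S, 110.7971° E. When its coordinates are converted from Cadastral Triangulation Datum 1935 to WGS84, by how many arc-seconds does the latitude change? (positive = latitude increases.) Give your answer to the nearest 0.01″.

sin φ = -0.037034, cos φ = 0.999314, sin λ = 0.934844, cos λ = -0.355060.
North component: ΔN = −sin φ cos λ·ΔX − sin φ sin λ·ΔY + cos φ·ΔZ = −(-0.037034)(-0.355060)(-599.1) − (-0.037034)(0.934844)(-439.6) + (0.999314)(314.0) = 306.44 m.
1° of latitude spans 111200 m, so Δφ = 306.44 / 111200 × 3600 = 9.921″.

Δφ = 9.92″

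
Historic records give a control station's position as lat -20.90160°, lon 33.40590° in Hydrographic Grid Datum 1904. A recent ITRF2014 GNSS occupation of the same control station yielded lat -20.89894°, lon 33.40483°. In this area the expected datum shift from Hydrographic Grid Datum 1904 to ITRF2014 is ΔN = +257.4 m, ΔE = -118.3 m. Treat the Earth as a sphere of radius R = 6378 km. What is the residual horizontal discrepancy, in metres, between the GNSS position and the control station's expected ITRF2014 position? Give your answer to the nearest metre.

Observed coordinate differences: Δφ = +0.00266°, Δλ = -0.00107°.
Converting to metres (1° lat = 111317 m, cos φ = 0.934195): observed ΔN = 296.1 m, observed ΔE = -111.3 m.
Subtracting the expected shift leaves a residual of 296.1 − (257.4) = 38.7 m north and -111.3 − (-118.3) = 7.0 m east.
Residual distance = √(38.7² + 7.0²) = 39.3 m.

39 m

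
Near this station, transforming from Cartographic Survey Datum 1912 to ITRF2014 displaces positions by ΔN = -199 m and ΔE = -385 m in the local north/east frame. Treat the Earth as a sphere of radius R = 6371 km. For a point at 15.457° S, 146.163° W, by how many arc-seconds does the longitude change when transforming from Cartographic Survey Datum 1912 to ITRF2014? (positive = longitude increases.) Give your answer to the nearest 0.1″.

At latitude -15.457°, cos φ = 0.963831.
One radian of longitude at latitude φ spans R cos φ, so Δλ = ΔE / (R cos φ) = -385.0 / (6371000 × 0.963831) = -6.2698e-05 rad = -12.932″.

Δλ = -12.9″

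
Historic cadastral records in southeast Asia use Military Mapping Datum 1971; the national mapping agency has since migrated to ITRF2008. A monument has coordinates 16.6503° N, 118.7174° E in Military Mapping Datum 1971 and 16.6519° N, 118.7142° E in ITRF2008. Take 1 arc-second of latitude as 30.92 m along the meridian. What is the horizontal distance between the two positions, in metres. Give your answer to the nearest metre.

Δφ = 16.6519° − 16.6503° = +0.0016°; Δλ = 118.7142° − 118.7174° = -0.0032°.
1° of latitude = 3600 × 30.92 = 111312 m.
ΔN = Δφ × 111312 = 178.1 m; ΔE = Δλ × 111312 × cos(16.6503°) = -0.0032 × 111312 × 0.958071 = -341.3 m.
Distance = √(ΔE² + ΔN²) = √((-341.3)² + 178.1²) = 384.9 m.

385 m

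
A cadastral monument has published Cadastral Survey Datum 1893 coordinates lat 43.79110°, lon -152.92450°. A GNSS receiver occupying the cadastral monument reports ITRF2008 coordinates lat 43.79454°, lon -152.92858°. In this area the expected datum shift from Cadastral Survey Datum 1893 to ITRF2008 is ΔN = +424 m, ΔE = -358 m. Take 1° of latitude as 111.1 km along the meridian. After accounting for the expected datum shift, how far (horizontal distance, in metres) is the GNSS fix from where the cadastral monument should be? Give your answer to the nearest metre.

52 m

Observed coordinate differences: Δφ = +0.00344°, Δλ = -0.00408°.
Converting to metres (1° lat = 111100 m, cos φ = 0.721868): observed ΔN = 382.2 m, observed ΔE = -327.2 m.
Subtracting the expected shift leaves a residual of 382.2 − (424) = -41.8 m north and -327.2 − (-358) = 30.8 m east.
Residual distance = √((-41.8)² + 30.8²) = 51.9 m.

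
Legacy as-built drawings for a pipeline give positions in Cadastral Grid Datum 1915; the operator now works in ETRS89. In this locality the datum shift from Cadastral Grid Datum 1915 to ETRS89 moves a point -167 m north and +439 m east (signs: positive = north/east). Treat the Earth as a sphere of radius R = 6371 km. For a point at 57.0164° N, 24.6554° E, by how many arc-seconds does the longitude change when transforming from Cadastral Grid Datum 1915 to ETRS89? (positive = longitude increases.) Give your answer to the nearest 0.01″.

Δλ = 26.11″

At latitude 57.0164°, cos φ = 0.544399.
One radian of longitude at latitude φ spans R cos φ, so Δλ = ΔE / (R cos φ) = 439.0 / (6371000 × 0.544399) = 1.2657e-04 rad = 26.107″.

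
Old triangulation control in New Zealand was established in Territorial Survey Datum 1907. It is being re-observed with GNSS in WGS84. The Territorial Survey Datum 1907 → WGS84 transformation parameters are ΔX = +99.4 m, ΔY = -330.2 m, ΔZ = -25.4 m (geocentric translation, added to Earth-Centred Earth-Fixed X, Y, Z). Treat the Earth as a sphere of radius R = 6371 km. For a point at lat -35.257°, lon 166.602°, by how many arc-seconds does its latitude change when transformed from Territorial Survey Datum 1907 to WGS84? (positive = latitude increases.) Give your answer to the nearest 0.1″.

sin φ = -0.577245, cos φ = 0.816571, sin λ = 0.231714, cos λ = -0.972784.
North component: ΔN = −sin φ cos λ·ΔX − sin φ sin λ·ΔY + cos φ·ΔZ = −(-0.577245)(-0.972784)(99.4) − (-0.577245)(0.231714)(-330.2) + (0.816571)(-25.4) = -120.72 m.
1° of latitude spans πR/180 = 111195 m, so Δφ = -120.72 / 111195 × 3600 = -3.908″.

Δφ = -3.9″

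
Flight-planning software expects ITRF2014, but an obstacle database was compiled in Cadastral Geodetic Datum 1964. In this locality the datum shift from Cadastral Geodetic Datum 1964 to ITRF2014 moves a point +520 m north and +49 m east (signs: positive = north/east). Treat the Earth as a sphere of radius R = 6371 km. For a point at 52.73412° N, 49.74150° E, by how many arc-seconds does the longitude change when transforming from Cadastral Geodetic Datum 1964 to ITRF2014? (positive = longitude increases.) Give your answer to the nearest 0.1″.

At latitude 52.73412°, cos φ = 0.605515.
One radian of longitude at latitude φ spans R cos φ, so Δλ = ΔE / (R cos φ) = 49.0 / (6371000 × 0.605515) = 1.2702e-05 rad = 2.620″.

Δλ = 2.6″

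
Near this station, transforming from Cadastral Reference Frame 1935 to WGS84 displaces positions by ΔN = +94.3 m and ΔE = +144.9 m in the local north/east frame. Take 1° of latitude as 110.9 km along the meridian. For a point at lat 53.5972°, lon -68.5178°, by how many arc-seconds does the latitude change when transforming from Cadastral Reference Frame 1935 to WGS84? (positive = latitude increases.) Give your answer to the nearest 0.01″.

1° of latitude = 110.9 km, so Δφ = 94.3 / 110900 = 0.0008503° = 3.061″.

Δφ = 3.06″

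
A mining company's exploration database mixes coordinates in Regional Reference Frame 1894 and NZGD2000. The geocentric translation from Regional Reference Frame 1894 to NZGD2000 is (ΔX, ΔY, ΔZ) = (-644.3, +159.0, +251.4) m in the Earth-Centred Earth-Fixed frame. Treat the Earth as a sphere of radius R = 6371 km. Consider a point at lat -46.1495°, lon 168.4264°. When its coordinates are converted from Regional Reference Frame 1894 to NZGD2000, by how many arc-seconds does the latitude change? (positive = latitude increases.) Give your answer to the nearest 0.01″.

sin φ = -0.721150, cos φ = 0.692779, sin λ = 0.200627, cos λ = -0.979668.
North component: ΔN = −sin φ cos λ·ΔX − sin φ sin λ·ΔY + cos φ·ΔZ = −(-0.721150)(-0.979668)(-644.3) − (-0.721150)(0.200627)(159.0) + (0.692779)(251.4) = 652.36 m.
1° of latitude spans πR/180 = 111195 m, so Δφ = 652.36 / 111195 × 3600 = 21.120″.

Δφ = 21.12″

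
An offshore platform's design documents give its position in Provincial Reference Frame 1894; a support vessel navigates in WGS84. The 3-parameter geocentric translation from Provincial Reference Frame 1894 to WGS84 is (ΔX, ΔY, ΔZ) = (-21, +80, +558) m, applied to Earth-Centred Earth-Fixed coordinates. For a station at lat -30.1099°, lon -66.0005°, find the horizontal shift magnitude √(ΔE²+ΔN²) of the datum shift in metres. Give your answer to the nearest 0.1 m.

At φ = -30.1099°, λ = -66.0005°: sin φ = -0.501660, cos φ = 0.865065, sin λ = -0.913549, cos λ = 0.406729.
ΔE = −sin λ·ΔX + cos λ·ΔY = −(-0.913549)·(-21) + (0.406729)·(80) = 13.35 m.
ΔN = −sin φ cos λ·ΔX − sin φ sin λ·ΔY + cos φ·ΔZ = −(-0.501660)(0.406729)(-21) − (-0.501660)(-0.913549)(80) + (0.865065)(558) = 441.76 m.
Horizontal magnitude = √(ΔE² + ΔN²) = √(13.35² + 441.76²) = 441.96 m.

442.0 m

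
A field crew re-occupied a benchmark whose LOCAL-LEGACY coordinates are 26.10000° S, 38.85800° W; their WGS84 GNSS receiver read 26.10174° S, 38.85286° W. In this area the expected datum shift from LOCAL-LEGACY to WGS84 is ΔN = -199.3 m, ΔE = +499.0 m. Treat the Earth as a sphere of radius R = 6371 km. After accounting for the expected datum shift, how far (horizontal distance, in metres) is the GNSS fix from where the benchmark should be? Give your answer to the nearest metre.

Observed coordinate differences: Δφ = -0.00174°, Δλ = +0.00514°.
Converting to metres (1° lat = 111195 m, cos φ = 0.898028): observed ΔN = -193.5 m, observed ΔE = 513.3 m.
Subtracting the expected shift leaves a residual of -193.5 − (-199.3) = 5.8 m north and 513.3 − (499.0) = 14.3 m east.
Residual distance = √(5.8² + 14.3²) = 15.4 m.

15 m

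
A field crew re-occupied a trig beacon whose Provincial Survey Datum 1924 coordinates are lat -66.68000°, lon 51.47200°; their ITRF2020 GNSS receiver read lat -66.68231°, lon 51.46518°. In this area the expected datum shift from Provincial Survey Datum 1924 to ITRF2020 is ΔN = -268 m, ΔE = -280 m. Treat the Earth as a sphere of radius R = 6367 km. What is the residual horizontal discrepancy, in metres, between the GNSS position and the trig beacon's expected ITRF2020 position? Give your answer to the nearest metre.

23 m

Observed coordinate differences: Δφ = -0.00231°, Δλ = -0.00682°.
Converting to metres (1° lat = 111125 m, cos φ = 0.395866): observed ΔN = -256.7 m, observed ΔE = -300.0 m.
Subtracting the expected shift leaves a residual of -256.7 − (-268) = 11.3 m north and -300.0 − (-280) = -20.0 m east.
Residual distance = √(11.3² + (-20.0)²) = 23.0 m.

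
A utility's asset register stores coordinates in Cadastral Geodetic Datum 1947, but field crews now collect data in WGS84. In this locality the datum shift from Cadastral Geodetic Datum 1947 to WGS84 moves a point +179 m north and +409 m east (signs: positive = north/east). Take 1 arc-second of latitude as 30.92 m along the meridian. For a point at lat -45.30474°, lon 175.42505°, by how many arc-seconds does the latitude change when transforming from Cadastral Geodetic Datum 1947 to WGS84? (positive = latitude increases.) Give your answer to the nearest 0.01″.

Δφ = 5.79″

1″ of latitude = 30.92 m, so Δφ = 179.0 / 30.92 = 5.789″.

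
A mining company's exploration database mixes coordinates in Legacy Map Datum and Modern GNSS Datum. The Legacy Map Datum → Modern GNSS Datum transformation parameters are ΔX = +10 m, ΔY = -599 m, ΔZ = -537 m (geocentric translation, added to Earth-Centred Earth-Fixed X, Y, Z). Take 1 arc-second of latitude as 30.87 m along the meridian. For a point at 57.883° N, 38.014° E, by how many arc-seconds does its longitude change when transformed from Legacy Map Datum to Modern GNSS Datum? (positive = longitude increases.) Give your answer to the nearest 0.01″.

sin φ = 0.846964, cos φ = 0.531650, sin λ = 0.615854, cos λ = 0.787860.
East component: ΔE = −sin λ·ΔX + cos λ·ΔY = −(0.615854)(10) + (0.787860)(-599) = -478.09 m.
1° of latitude spans 3600 × 30.87 = 111132 m; at latitude φ, 1° of longitude spans that × cos φ = 59083.3 m, so Δλ = -478.09 / 59083.3 × 3600 = -29.130″.

Δλ = -29.13″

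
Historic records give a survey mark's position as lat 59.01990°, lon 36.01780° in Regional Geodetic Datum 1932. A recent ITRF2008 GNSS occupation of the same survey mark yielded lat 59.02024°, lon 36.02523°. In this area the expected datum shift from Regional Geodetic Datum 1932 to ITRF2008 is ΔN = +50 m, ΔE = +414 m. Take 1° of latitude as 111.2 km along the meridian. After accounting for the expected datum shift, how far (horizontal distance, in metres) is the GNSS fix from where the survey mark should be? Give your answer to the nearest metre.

17 m

Observed coordinate differences: Δφ = +0.00034°, Δλ = +0.00743°.
Converting to metres (1° lat = 111200 m, cos φ = 0.514740): observed ΔN = 37.8 m, observed ΔE = 425.3 m.
Subtracting the expected shift leaves a residual of 37.8 − (50) = -12.2 m north and 425.3 − (414) = 11.3 m east.
Residual distance = √((-12.2)² + 11.3²) = 16.6 m.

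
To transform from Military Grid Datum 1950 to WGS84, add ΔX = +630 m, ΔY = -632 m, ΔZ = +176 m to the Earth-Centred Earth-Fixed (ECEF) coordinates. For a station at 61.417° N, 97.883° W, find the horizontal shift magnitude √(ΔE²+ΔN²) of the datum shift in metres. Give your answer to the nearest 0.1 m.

810.5 m

At φ = 61.417°, λ = -97.883°: sin φ = 0.878125, cos φ = 0.478431, sin λ = -0.990550, cos λ = -0.137151.
ΔE = −sin λ·ΔX + cos λ·ΔY = −(-0.990550)·(630) + (-0.137151)·(-632) = 710.73 m.
ΔN = −sin φ cos λ·ΔX − sin φ sin λ·ΔY + cos φ·ΔZ = −(0.878125)(-0.137151)(630) − (0.878125)(-0.990550)(-632) + (0.478431)(176) = -389.65 m.
Horizontal magnitude = √(ΔE² + ΔN²) = √(710.73² + (-389.65)²) = 810.53 m.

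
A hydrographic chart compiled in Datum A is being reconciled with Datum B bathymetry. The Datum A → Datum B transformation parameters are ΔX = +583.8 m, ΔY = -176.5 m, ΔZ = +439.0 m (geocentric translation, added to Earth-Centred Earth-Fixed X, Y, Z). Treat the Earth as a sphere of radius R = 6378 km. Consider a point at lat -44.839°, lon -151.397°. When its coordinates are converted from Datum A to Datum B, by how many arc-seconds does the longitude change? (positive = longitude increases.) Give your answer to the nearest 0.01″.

Δλ = 19.81″

sin φ = -0.705117, cos φ = 0.709091, sin λ = -0.478738, cos λ = -0.877958.
East component: ΔE = −sin λ·ΔX + cos λ·ΔY = −(-0.478738)(583.8) + (-0.877958)(-176.5) = 434.45 m.
1° of latitude spans πR/180 = 111317 m; at latitude φ, 1° of longitude spans that × cos φ = 78933.9 m, so Δλ = 434.45 / 78933.9 × 3600 = 19.814″.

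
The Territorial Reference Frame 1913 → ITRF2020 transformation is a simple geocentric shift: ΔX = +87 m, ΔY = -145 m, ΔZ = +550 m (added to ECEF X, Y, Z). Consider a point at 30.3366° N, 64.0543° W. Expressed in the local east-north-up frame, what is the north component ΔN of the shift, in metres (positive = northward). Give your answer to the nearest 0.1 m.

ΔN = 389.6 m

At φ = 30.3366°, λ = -64.0543°: sin φ = 0.505079, cos φ = 0.863073, sin λ = -0.899209, cos λ = 0.437519.
ΔN = −sin φ cos λ·ΔX − sin φ sin λ·ΔY + cos φ·ΔZ = −(0.505079)(0.437519)(87) − (0.505079)(-0.899209)(-145) + (0.863073)(550) = 389.61 m.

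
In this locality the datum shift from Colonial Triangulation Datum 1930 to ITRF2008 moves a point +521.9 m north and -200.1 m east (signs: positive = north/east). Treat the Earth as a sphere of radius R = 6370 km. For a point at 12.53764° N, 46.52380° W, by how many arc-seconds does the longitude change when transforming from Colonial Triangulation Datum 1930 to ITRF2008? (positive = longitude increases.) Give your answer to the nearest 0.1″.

Δλ = -6.6″

At latitude 12.53764°, cos φ = 0.976154.
One radian of longitude at latitude φ spans R cos φ, so Δλ = ΔE / (R cos φ) = -200.1 / (6370000 × 0.976154) = -3.2180e-05 rad = -6.638″.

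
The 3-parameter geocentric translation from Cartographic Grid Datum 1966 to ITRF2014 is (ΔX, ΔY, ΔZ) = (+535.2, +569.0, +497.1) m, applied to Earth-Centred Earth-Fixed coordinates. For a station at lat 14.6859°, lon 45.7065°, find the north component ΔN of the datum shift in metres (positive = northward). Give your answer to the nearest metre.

ΔN = 283 m

The local north axis is (−sin φ cos λ, −sin φ sin λ, cos φ), giving ΔN = -94.753 − 103.252 + 480.860 = 282.86 m.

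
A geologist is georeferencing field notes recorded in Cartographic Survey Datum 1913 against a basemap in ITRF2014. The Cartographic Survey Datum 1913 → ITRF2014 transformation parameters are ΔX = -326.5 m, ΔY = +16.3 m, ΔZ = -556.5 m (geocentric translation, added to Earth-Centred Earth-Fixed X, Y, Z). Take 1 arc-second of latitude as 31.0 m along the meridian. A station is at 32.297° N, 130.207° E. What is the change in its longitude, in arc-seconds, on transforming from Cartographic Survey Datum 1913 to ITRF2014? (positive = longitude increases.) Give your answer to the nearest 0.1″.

sin φ = 0.534308, cos φ = 0.845290, sin λ = 0.763717, cos λ = -0.645551.
East component: ΔE = −sin λ·ΔX + cos λ·ΔY = −(0.763717)(-326.5) + (-0.645551)(16.3) = 238.83 m.
1° of latitude spans 3600 × 31.00 = 111600 m; at latitude φ, 1° of longitude spans that × cos φ = 94334.3 m, so Δλ = 238.83 / 94334.3 × 3600 = 9.114″.

Δλ = 9.1″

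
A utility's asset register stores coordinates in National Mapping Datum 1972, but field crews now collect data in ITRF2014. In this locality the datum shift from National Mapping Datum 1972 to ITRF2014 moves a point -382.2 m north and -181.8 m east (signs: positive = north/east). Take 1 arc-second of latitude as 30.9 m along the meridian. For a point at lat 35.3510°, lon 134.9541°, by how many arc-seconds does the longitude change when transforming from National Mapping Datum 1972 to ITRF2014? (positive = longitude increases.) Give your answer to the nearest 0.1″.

Δλ = -7.2″

At latitude 35.3510°, cos φ = 0.815623.
1″ of longitude at this latitude = 30.90 × cos φ = 25.2027 m, so Δλ = -181.8 / 25.2027 = -7.213″.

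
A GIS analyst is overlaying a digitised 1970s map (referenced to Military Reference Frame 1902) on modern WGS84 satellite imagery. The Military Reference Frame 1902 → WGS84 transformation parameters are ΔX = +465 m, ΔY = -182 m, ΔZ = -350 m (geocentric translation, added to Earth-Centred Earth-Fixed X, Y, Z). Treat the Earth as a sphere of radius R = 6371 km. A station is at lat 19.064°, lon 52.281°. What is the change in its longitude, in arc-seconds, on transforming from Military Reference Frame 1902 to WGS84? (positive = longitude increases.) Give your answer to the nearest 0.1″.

Δλ = -16.4″

sin φ = 0.326624, cos φ = 0.945154, sin λ = 0.791021, cos λ = 0.611789.
East component: ΔE = −sin λ·ΔX + cos λ·ΔY = −(0.791021)(465) + (0.611789)(-182) = -479.17 m.
1° of latitude spans πR/180 = 111195 m; at latitude φ, 1° of longitude spans that × cos φ = 105096.4 m, so Δλ = -479.17 / 105096.4 × 3600 = -16.414″.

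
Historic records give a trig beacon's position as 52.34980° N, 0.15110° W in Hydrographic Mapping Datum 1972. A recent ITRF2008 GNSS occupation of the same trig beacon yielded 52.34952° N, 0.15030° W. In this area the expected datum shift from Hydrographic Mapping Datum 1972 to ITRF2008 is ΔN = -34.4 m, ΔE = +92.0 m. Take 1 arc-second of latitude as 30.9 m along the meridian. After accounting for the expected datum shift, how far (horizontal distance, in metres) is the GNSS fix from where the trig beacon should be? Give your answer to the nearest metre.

38 m

Observed coordinate differences: Δφ = -0.00028°, Δλ = +0.00080°.
Converting to metres (1° lat = 111240 m, cos φ = 0.610839): observed ΔN = -31.1 m, observed ΔE = 54.4 m.
Subtracting the expected shift leaves a residual of -31.1 − (-34.4) = 3.3 m north and 54.4 − (92.0) = -37.6 m east.
Residual distance = √(3.3² + (-37.6)²) = 37.8 m.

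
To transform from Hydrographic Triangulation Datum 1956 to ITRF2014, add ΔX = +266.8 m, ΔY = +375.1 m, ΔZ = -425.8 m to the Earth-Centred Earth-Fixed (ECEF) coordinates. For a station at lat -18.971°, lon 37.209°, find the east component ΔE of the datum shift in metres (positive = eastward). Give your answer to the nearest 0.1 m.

ΔE = 137.4 m

At φ = -18.971°, λ = 37.209°: sin φ = -0.325090, cos φ = 0.945683, sin λ = 0.604724, cos λ = 0.796435.
ΔE = −sin λ·ΔX + cos λ·ΔY = −(0.604724)·(266.8) + (0.796435)·(375.1) = 137.40 m.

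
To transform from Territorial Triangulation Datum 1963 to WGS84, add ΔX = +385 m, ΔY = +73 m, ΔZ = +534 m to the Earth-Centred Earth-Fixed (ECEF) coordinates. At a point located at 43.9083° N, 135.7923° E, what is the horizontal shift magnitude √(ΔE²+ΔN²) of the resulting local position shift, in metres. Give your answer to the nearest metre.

629 m

The local east axis at (φ, λ) is (−sin λ, cos λ, 0), so ΔE = −sin(135.7923°)·385 + cos(135.7923°)·73 = -320.77 m.
The local north axis is (−sin φ cos λ, −sin φ sin λ, cos φ), giving ΔN = 191.390 − 35.300 + 384.721 = 540.81 m.
Horizontal magnitude = √(ΔE² + ΔN²) = √((-320.77)² + 540.81²) = 628.79 m.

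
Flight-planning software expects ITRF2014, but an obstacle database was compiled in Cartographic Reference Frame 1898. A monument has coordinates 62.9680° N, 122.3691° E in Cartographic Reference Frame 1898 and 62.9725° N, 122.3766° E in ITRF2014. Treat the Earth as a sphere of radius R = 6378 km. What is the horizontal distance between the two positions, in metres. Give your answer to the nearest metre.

Δφ = 62.9725° − 62.9680° = +0.0045°; Δλ = 122.3766° − 122.3691° = +0.0075°.
1° along a meridian = πR/180 = 111317 m.
ΔN = Δφ × 111317 = 500.9 m; ΔE = Δλ × 111317 × cos(62.9680°) = +0.0075 × 111317 × 0.454488 = 379.4 m.
Distance = √(ΔE² + ΔN²) = √(379.4² + 500.9²) = 628.4 m.

628 m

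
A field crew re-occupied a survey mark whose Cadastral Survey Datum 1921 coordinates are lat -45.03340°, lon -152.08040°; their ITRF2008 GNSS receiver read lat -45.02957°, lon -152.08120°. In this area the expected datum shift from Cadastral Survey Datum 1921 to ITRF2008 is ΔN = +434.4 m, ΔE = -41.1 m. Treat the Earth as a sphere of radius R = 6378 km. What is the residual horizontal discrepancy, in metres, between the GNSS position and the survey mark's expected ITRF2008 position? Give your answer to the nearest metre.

Observed coordinate differences: Δφ = +0.00383°, Δλ = -0.00080°.
Converting to metres (1° lat = 111317 m, cos φ = 0.706694): observed ΔN = 426.3 m, observed ΔE = -62.9 m.
Subtracting the expected shift leaves a residual of 426.3 − (434.4) = -8.1 m north and -62.9 − (-41.1) = -21.8 m east.
Residual distance = √((-8.1)² + (-21.8)²) = 23.3 m.

23 m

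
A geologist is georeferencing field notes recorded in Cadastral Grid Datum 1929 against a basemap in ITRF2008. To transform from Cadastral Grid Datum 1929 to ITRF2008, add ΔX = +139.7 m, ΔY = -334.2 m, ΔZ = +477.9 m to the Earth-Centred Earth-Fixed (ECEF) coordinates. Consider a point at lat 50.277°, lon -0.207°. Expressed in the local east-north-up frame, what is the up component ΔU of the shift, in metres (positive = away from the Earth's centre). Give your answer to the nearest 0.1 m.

ΔU = 457.6 m

The local up (radial) axis is (cos φ cos λ, cos φ sin λ, sin φ), giving ΔU = 89.278 + 0.772 + 367.573 = 457.62 m.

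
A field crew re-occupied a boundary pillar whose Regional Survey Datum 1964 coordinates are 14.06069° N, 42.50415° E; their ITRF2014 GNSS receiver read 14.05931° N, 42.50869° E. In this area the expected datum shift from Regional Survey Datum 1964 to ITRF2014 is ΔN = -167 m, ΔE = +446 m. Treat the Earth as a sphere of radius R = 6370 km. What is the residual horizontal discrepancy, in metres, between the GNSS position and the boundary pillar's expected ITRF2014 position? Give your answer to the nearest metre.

46 m

Observed coordinate differences: Δφ = -0.00138°, Δλ = +0.00454°.
Converting to metres (1° lat = 111177 m, cos φ = 0.970039): observed ΔN = -153.4 m, observed ΔE = 489.6 m.
Subtracting the expected shift leaves a residual of -153.4 − (-167) = 13.6 m north and 489.6 − (446) = 43.6 m east.
Residual distance = √(13.6² + 43.6²) = 45.7 m.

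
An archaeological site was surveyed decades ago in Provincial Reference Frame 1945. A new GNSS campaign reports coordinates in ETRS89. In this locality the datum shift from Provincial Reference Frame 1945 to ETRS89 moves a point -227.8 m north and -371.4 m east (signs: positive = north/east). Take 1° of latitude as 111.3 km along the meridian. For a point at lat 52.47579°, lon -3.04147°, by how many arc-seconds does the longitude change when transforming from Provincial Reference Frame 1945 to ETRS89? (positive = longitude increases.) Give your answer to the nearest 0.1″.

At latitude 52.47579°, cos φ = 0.609097.
1° of longitude at this latitude = 111.3 × cos φ = 67.79 km, so Δλ = -371.4 / 67792.5 = -0.0054785° = -19.723″.

Δλ = -19.7″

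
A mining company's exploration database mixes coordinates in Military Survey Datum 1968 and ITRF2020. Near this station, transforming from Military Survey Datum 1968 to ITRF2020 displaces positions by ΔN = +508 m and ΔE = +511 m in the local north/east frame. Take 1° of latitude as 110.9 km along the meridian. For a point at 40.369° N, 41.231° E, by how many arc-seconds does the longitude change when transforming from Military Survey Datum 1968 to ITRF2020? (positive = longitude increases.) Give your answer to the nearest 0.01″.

Δλ = 21.77″

At latitude 40.369°, cos φ = 0.761889.
1° of longitude at this latitude = 110.9 × cos φ = 84.49 km, so Δλ = 511.0 / 84493.5 = 0.0060478° = 21.772″.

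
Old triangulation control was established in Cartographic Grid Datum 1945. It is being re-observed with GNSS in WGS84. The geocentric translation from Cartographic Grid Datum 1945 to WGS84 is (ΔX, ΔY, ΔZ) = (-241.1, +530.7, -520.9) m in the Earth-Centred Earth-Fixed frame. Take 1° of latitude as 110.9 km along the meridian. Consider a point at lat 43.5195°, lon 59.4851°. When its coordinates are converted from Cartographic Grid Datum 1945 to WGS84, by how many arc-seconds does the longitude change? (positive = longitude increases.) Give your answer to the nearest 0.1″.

Δλ = 21.4″

sin φ = 0.688601, cos φ = 0.725140, sin λ = 0.861497, cos λ = 0.507762.
East component: ΔE = −sin λ·ΔX + cos λ·ΔY = −(0.861497)(-241.1) + (0.507762)(530.7) = 477.18 m.
1° of latitude spans 110900 m; at latitude φ, 1° of longitude spans that × cos φ = 80418.0 m, so Δλ = 477.18 / 80418.0 × 3600 = 21.361″.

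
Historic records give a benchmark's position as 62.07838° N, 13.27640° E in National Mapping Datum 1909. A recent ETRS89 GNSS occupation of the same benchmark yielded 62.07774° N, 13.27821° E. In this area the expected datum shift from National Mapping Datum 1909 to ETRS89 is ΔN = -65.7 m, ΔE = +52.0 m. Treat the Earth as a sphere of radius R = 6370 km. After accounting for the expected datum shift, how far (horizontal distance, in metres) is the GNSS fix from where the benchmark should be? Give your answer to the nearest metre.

43 m

Observed coordinate differences: Δφ = -0.00064°, Δλ = +0.00181°.
Converting to metres (1° lat = 111177 m, cos φ = 0.468263): observed ΔN = -71.2 m, observed ΔE = 94.2 m.
Subtracting the expected shift leaves a residual of -71.2 − (-65.7) = -5.5 m north and 94.2 − (52.0) = 42.2 m east.
Residual distance = √((-5.5)² + 42.2²) = 42.6 m.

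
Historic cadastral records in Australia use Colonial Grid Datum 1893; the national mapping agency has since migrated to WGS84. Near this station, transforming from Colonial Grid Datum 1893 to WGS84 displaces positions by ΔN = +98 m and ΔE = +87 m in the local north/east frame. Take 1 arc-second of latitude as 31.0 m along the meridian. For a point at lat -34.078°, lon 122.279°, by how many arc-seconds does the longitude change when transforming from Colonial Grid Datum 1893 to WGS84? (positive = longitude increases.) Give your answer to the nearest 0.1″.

Δλ = 3.4″

At latitude -34.078°, cos φ = 0.828276.
1″ of longitude at this latitude = 31.00 × cos φ = 25.6765 m, so Δλ = 87.0 / 25.6765 = 3.388″.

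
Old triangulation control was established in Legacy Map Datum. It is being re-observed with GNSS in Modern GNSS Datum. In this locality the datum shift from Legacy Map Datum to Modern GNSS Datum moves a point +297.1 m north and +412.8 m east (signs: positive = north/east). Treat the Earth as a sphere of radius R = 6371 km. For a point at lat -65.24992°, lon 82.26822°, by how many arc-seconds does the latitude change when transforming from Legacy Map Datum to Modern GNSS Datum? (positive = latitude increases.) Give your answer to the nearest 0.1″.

Δφ = 9.6″

On a sphere of radius R, 1 rad of latitude = R, so Δφ = ΔN / R = 297.1 / 6371000 = 4.6633e-05 rad = 9.619″.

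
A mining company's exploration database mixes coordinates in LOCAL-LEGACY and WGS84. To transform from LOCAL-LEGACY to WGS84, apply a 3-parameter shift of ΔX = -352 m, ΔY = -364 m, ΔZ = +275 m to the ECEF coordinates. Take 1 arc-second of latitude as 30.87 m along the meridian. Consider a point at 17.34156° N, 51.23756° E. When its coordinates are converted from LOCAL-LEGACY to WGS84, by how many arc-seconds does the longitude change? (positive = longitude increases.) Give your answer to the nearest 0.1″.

Δλ = 1.6″

sin φ = 0.298067, cos φ = 0.954545, sin λ = 0.779749, cos λ = 0.626093.
East component: ΔE = −sin λ·ΔX + cos λ·ΔY = −(0.779749)(-352) + (0.626093)(-364) = 46.57 m.
1° of latitude spans 3600 × 30.87 = 111132 m; at latitude φ, 1° of longitude spans that × cos φ = 106080.5 m, so Δλ = 46.57 / 106080.5 × 3600 = 1.581″.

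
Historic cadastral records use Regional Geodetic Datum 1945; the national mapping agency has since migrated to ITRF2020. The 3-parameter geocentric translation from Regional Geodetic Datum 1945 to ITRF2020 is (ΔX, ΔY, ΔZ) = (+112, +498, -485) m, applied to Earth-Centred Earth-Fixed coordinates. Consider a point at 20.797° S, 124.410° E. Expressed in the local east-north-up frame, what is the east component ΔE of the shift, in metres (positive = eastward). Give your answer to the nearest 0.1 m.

At φ = -20.797°, λ = 124.410°: sin φ = -0.355058, cos φ = 0.934844, sin λ = 0.825015, cos λ = -0.565111.
ΔE = −sin λ·ΔX + cos λ·ΔY = −(0.825015)·(112) + (-0.565111)·(498) = -373.83 m.

ΔE = -373.8 m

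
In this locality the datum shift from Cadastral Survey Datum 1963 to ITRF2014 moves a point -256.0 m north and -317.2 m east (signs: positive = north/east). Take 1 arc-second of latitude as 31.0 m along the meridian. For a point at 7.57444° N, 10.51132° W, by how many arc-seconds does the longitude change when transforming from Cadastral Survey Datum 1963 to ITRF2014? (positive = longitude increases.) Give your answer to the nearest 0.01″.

At latitude 7.57444°, cos φ = 0.991274.
1″ of longitude at this latitude = 31.00 × cos φ = 30.7295 m, so Δλ = -317.2 / 30.7295 = -10.322″.

Δλ = -10.32″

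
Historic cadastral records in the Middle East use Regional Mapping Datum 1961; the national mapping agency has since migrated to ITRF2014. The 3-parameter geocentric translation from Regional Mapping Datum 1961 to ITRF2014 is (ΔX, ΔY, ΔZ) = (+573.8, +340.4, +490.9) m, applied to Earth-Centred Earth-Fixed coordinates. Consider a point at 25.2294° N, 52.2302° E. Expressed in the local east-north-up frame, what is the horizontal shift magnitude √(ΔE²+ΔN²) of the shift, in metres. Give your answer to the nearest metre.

At φ = 25.2294°, λ = 52.2302°: sin φ = 0.426244, cos φ = 0.904608, sin λ = 0.790478, cos λ = 0.612490.
ΔE = −sin λ·ΔX + cos λ·ΔY = −(0.790478)·(573.8) + (0.612490)·(340.4) = -245.08 m.
ΔN = −sin φ cos λ·ΔX − sin φ sin λ·ΔY + cos φ·ΔZ = −(0.426244)(0.612490)(573.8) − (0.426244)(0.790478)(340.4) + (0.904608)(490.9) = 179.58 m.
Horizontal magnitude = √(ΔE² + ΔN²) = √((-245.08)² + 179.58²) = 303.83 m.

304 m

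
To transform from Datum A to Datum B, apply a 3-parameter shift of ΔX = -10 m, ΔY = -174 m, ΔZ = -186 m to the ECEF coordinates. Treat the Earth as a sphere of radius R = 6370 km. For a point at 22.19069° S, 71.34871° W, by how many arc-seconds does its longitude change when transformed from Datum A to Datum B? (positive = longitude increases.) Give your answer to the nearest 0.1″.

Δλ = -2.3″

sin φ = -0.377690, cos φ = 0.925932, sin λ = -0.947483, cos λ = 0.319808.
East component: ΔE = −sin λ·ΔX + cos λ·ΔY = −(-0.947483)(-10) + (0.319808)(-174) = -65.12 m.
1° of latitude spans πR/180 = 111177 m; at latitude φ, 1° of longitude spans that × cos φ = 102942.8 m, so Δλ = -65.12 / 102942.8 × 3600 = -2.277″.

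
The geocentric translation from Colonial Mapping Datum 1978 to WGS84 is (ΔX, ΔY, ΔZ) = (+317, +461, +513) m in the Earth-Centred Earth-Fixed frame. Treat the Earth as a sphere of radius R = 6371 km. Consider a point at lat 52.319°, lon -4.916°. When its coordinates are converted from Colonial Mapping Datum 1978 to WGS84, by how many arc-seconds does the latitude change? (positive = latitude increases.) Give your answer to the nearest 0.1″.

Δφ = 3.1″

sin φ = 0.791426, cos φ = 0.611265, sin λ = -0.085695, cos λ = 0.996321.
North component: ΔN = −sin φ cos λ·ΔX − sin φ sin λ·ΔY + cos φ·ΔZ = −(0.791426)(0.996321)(317) − (0.791426)(-0.085695)(461) + (0.611265)(513) = 94.89 m.
1° of latitude spans πR/180 = 111195 m, so Δφ = 94.89 / 111195 × 3600 = 3.072″.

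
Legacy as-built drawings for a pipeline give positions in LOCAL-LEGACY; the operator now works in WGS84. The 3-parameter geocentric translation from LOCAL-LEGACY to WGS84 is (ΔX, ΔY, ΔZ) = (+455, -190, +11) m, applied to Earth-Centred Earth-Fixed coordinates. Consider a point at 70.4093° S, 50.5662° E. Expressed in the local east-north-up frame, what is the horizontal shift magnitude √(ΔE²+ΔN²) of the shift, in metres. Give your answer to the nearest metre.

At φ = -70.4093°, λ = 50.5662°: sin φ = -0.942112, cos φ = 0.335299, sin λ = 0.772359, cos λ = 0.635186.
ΔE = −sin λ·ΔX + cos λ·ΔY = −(0.772359)·(455) + (0.635186)·(-190) = -472.11 m.
ΔN = −sin φ cos λ·ΔX − sin φ sin λ·ΔY + cos φ·ΔZ = −(-0.942112)(0.635186)(455) − (-0.942112)(0.772359)(-190) + (0.335299)(11) = 137.71 m.
Horizontal magnitude = √(ΔE² + ΔN²) = √((-472.11)² + 137.71²) = 491.78 m.

492 m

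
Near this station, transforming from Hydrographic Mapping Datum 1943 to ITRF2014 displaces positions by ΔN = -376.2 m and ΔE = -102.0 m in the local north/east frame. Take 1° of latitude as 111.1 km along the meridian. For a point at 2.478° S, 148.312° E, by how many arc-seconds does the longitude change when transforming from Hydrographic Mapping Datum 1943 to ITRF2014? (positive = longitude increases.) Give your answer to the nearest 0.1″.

At latitude -2.478°, cos φ = 0.999065.
1° of longitude at this latitude = 111.1 × cos φ = 111.00 km, so Δλ = -102.0 / 110996.1 = -0.0009190° = -3.308″.

Δλ = -3.3″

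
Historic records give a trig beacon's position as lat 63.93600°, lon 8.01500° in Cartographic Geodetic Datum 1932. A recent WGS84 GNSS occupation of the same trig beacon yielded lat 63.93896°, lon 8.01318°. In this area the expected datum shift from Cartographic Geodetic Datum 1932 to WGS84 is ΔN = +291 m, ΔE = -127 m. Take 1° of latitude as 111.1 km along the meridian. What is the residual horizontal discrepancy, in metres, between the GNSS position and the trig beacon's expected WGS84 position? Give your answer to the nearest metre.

Observed coordinate differences: Δφ = +0.00296°, Δλ = -0.00182°.
Converting to metres (1° lat = 111100 m, cos φ = 0.439375): observed ΔN = 328.9 m, observed ΔE = -88.8 m.
Subtracting the expected shift leaves a residual of 328.9 − (291) = 37.9 m north and -88.8 − (-127) = 38.2 m east.
Residual distance = √(37.9² + 38.2²) = 53.8 m.

54 m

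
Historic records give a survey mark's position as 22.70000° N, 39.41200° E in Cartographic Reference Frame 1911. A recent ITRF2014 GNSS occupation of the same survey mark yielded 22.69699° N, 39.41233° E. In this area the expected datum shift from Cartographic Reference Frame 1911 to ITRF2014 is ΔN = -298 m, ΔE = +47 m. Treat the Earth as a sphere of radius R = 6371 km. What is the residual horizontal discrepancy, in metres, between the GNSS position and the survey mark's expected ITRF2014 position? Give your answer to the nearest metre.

39 m

Observed coordinate differences: Δφ = -0.00301°, Δλ = +0.00033°.
Converting to metres (1° lat = 111195 m, cos φ = 0.922538): observed ΔN = -334.7 m, observed ΔE = 33.9 m.
Subtracting the expected shift leaves a residual of -334.7 − (-298) = -36.7 m north and 33.9 − (47) = -13.1 m east.
Residual distance = √((-36.7)² + (-13.1)²) = 39.0 m.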